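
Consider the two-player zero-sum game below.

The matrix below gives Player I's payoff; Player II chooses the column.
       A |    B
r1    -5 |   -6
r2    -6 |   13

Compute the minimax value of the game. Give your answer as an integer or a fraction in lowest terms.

Row minima are -6 and -6, so Player I's maximin is -6; column maxima are -5 and 13, so Player II's minimax is -5. These differ, so the equilibrium is in mixed strategies.
Let Player I play r1 with probability p. Player II is indifferent when −5p − 6(1−p) = −6p + 13(1−p), giving p = 19/20.
Let Player II play A with probability q. Player I is indifferent when −5q − 6(1−q) = −6q + 13(1−q), giving q = 19/20.
The value is -5·(19/20) + (-6)·(1/20) = -101/20.

-101/20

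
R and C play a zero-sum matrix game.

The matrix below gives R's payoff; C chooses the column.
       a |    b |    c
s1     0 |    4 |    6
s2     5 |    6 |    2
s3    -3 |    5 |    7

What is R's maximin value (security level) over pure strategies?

2

The worst-case payoff for each row is s1: 0, s2: 2, s3: -3.
The best of these is 2.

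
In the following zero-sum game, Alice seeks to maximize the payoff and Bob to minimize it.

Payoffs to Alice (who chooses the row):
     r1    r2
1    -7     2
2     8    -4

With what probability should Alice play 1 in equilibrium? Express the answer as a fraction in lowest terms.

Row minima are -7 and -4, so Alice's maximin is -4; column maxima are 8 and 2, so Bob's minimax is 2. These differ, so the equilibrium is in mixed strategies.
Let Alice play 1 with probability p. Bob is indifferent when −7p + 8(1−p) = 2p − 4(1−p), giving p = 4/7.

4/7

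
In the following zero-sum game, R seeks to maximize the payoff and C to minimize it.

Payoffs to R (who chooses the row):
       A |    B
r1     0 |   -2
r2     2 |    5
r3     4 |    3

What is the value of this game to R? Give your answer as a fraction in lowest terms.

Row r1 is strictly dominated by row r3, so R never plays it.
The remaining 2×2 game on (r2, r3) × (A, B) has no saddle point. Let R play r2 with probability p; indifference gives 2p + 4(1−p) = 5p + 3(1−p), so p = 1/4.
Similarly C's optimal q on A is 1/2, and the value is 2·(1/2) + (5)·(1/2) = 7/2.

7/2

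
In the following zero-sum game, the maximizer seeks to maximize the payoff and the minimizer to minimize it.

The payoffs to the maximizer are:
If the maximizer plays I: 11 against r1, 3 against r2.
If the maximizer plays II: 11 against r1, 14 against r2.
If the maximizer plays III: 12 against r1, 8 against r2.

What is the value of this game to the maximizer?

80/7

Row I is strictly dominated by row III, so the maximizer never plays it.
The remaining 2×2 game on (II, III) × (r1, r2) has no saddle point. Let the maximizer play II with probability p; indifference gives 11p + 12(1−p) = 14p + 8(1−p), so p = 4/7.
Similarly the minimizer's optimal q on r1 is 6/7, and the value is 11·(6/7) + (14)·(1/7) = 80/7.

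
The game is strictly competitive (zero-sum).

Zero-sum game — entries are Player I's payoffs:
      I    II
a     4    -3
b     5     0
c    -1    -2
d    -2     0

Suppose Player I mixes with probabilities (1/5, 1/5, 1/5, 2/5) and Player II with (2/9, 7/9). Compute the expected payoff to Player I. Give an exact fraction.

Against (2/9, 7/9), each row's expected payoff is a: -13/9; b: 10/9; c: -16/9; d: -4/9.
Taking the (1/5, 1/5, 1/5, 2/5)-weighted average: (1/5)·(-13/9) + (1/5)·(10/9) + (1/5)·(-16/9) + (2/5)·(-4/9) = -3/5.

-3/5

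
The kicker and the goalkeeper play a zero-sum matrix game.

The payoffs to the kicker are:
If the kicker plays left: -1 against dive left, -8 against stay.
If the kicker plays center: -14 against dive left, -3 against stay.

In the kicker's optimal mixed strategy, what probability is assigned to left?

11/18

Row minima are -8 and -14, so the kicker's maximin is -8; column maxima are -1 and -3, so the goalkeeper's minimax is -3. These differ, so the equilibrium is in mixed strategies.
Let the kicker play left with probability p. The goalkeeper is indifferent when −p − 14(1−p) = −8p − 3(1−p), giving p = 11/18.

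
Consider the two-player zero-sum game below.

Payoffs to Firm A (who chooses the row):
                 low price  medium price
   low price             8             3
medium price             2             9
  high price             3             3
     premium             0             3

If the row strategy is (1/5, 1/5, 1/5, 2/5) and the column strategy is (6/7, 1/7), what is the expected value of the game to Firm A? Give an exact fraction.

99/35

Against (6/7, 1/7), each row's expected payoff is low price: 51/7; medium price: 3; high price: 3; premium: 3/7.
Taking the (1/5, 1/5, 1/5, 2/5)-weighted average: (1/5)·(51/7) + (1/5)·(3) + (1/5)·(3) + (2/5)·(3/7) = 99/35.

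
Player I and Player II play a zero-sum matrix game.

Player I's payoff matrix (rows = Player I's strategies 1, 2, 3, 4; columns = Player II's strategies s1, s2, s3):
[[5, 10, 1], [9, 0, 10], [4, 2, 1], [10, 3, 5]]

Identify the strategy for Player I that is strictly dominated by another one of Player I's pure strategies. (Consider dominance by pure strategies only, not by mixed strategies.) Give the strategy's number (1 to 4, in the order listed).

3

Compare 3 with 4: 10 > 4, 3 > 2, 5 > 1.
So 4 strictly dominates 3 for Player I; 3 is strictly dominated.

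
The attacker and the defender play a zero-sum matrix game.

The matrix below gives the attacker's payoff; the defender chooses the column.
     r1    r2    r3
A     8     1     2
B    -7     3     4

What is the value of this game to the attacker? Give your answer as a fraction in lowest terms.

Column r3 is strictly dominated by r2 for the defender (it gives the attacker more in every row).
The remaining 2×2 game on (A, B) × (r1, r2) has no saddle point. Let the attacker play A with probability p; indifference gives 8p − 7(1−p) = p + 3(1−p), so p = 10/17.
Similarly the defender's optimal q on r1 is 2/17, and the value is 8·(2/17) + (1)·(15/17) = 31/17.

31/17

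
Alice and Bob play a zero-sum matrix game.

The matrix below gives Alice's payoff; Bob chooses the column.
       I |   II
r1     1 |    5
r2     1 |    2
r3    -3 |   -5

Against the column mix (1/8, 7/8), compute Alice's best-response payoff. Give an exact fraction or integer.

r1: (1)·(1/8) + (5)·(7/8) = 9/2.
r2: (1)·(1/8) + (2)·(7/8) = 15/8.
r3: (-3)·(1/8) + (-5)·(7/8) = -19/4.
The best pure response is r1 with expected payoff 9/2.

9/2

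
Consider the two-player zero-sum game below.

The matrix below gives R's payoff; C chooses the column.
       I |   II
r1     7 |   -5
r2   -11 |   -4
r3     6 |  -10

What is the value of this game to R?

Row r3 is strictly dominated by row r1, so R never plays it.
The remaining 2×2 game on (r1, r2) × (I, II) has no saddle point. Let R play r1 with probability p; indifference gives 7p − 11(1−p) = −5p − 4(1−p), so p = 7/19.
Similarly C's optimal q on I is 1/19, and the value is 7·(1/19) + (-5)·(18/19) = -83/19.

-83/19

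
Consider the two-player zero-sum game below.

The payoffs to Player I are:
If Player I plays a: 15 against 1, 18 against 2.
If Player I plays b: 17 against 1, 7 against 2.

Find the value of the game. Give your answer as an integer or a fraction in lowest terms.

201/13

Row minima are 15 and 7, so Player I's maximin is 15; column maxima are 17 and 18, so Player II's minimax is 17. These differ, so the equilibrium is in mixed strategies.
Let Player I play a with probability p. Player II is indifferent when 15p + 17(1−p) = 18p + 7(1−p), giving p = 10/13.
Let Player II play 1 with probability q. Player I is indifferent when 15q + 18(1−q) = 17q + 7(1−q), giving q = 11/13.
The value is 15·(11/13) + (18)·(2/13) = 201/13.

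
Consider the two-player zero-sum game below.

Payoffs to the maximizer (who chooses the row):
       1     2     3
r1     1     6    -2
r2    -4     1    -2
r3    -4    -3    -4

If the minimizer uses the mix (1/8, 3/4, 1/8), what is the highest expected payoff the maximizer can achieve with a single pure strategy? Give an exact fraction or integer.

35/8

r1: (1)·(1/8) + (6)·(3/4) + (-2)·(1/8) = 35/8.
r2: (-4)·(1/8) + (1)·(3/4) + (-2)·(1/8) = 0.
r3: (-4)·(1/8) + (-3)·(3/4) + (-4)·(1/8) = -13/4.
The best pure response is r1 with expected payoff 35/8.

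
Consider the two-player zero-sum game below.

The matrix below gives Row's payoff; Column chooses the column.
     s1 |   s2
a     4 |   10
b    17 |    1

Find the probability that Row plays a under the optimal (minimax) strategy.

8/11

Row minima are 4 and 1, so Row's maximin is 4; column maxima are 17 and 10, so Column's minimax is 10. These differ, so the equilibrium is in mixed strategies.
Let Row play a with probability p. Column is indifferent when 4p + 17(1−p) = 10p + (1−p), giving p = 8/11.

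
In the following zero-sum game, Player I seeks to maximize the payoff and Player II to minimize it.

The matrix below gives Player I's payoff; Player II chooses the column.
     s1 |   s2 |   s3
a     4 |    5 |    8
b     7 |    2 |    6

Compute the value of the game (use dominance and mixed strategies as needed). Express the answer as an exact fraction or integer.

Column s3 is strictly dominated by s2 for Player II (it gives Player I more in every row).
The remaining 2×2 game on (a, b) × (s1, s2) has no saddle point. Let Player I play a with probability p; indifference gives 4p + 7(1−p) = 5p + 2(1−p), so p = 5/6.
Similarly Player II's optimal q on s1 is 1/2, and the value is 4·(1/2) + (5)·(1/2) = 9/2.

9/2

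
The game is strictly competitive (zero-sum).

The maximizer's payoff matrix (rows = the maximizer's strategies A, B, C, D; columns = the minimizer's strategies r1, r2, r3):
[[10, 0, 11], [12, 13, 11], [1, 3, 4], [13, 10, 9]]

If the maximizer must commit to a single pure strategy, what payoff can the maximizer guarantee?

The worst-case payoff for each row is A: 0, B: 11, C: 1, D: 9.
The best of these is 11.

11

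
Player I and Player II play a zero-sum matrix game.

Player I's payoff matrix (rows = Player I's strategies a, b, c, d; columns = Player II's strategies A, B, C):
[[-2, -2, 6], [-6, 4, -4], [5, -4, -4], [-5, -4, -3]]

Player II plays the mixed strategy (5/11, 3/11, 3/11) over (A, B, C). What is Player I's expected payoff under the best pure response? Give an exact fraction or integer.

2/11

a: (-2)·(5/11) + (-2)·(3/11) + (6)·(3/11) = 2/11.
b: (-6)·(5/11) + (4)·(3/11) + (-4)·(3/11) = -30/11.
c: (5)·(5/11) + (-4)·(3/11) + (-4)·(3/11) = 1/11.
d: (-5)·(5/11) + (-4)·(3/11) + (-3)·(3/11) = -46/11.
The best pure response is a with expected payoff 2/11.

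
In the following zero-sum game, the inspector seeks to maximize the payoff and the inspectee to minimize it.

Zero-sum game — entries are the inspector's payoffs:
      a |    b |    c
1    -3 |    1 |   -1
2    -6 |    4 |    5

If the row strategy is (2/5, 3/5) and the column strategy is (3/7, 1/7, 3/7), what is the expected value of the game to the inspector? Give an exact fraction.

Against (3/7, 1/7, 3/7), each row's expected payoff is 1: -11/7; 2: 1/7.
Taking the (2/5, 3/5)-weighted average: (2/5)·(-11/7) + (3/5)·(1/7) = -19/35.

-19/35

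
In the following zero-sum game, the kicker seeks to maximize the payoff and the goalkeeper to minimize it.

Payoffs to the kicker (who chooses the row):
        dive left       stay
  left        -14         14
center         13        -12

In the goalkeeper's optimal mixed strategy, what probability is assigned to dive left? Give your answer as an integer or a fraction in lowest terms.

Row minima are -14 and -12, so the kicker's maximin is -12; column maxima are 13 and 14, so the goalkeeper's minimax is 13. These differ, so the equilibrium is in mixed strategies.
Let the goalkeeper play dive left with probability q. The kicker is indifferent when −14q + 14(1−q) = 13q − 12(1−q), giving q = 26/53.

26/53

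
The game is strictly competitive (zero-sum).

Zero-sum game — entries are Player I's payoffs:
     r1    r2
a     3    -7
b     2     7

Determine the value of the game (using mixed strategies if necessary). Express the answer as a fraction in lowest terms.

7/3

Row minima are -7 and 2, so Player I's maximin is 2; column maxima are 3 and 7, so Player II's minimax is 3. These differ, so the equilibrium is in mixed strategies.
Let Player I play a with probability p. Player II is indifferent when 3p + 2(1−p) = −7p + 7(1−p), giving p = 1/3.
Let Player II play r1 with probability q. Player I is indifferent when 3q − 7(1−q) = 2q + 7(1−q), giving q = 14/15.
The value is 3·(14/15) + (-7)·(1/15) = 7/3.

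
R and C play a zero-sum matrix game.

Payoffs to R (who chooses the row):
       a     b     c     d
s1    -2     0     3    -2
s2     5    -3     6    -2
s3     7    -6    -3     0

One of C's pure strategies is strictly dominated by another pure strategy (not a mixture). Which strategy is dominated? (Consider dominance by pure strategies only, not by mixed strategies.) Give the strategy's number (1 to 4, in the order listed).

C prefers columns that give R less. Compare c with b: 0 < 3, -3 < 6, -6 < -3.
So b strictly dominates c for C; c is strictly dominated.

3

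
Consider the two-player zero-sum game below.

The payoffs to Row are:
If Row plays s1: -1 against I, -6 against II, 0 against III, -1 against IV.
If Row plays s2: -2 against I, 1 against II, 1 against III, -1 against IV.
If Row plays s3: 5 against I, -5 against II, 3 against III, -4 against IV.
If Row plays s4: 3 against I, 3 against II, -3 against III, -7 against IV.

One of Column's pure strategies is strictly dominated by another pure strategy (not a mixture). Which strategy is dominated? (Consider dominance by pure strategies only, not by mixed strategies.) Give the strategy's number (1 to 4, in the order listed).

Column prefers columns that give Row less. Compare III with IV: -1 < 0, -1 < 1, -4 < 3, -7 < -3.
So IV strictly dominates III for Column; III is strictly dominated.

3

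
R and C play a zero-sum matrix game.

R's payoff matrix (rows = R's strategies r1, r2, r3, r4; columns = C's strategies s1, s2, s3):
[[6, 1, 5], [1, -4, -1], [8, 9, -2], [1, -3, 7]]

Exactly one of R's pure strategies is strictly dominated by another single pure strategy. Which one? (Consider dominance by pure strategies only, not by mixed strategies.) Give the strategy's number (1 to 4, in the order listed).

2

Compare r2 with r1: 6 > 1, 1 > -4, 5 > -1.
So r1 strictly dominates r2 for R; r2 is strictly dominated.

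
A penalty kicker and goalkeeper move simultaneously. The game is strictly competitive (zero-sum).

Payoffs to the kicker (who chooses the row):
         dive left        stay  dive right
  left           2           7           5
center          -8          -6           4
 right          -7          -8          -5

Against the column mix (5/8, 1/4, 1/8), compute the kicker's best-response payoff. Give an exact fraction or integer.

29/8

left: (2)·(5/8) + (7)·(1/4) + (5)·(1/8) = 29/8.
center: (-8)·(5/8) + (-6)·(1/4) + (4)·(1/8) = -6.
right: (-7)·(5/8) + (-8)·(1/4) + (-5)·(1/8) = -7.
The best pure response is left with expected payoff 29/8.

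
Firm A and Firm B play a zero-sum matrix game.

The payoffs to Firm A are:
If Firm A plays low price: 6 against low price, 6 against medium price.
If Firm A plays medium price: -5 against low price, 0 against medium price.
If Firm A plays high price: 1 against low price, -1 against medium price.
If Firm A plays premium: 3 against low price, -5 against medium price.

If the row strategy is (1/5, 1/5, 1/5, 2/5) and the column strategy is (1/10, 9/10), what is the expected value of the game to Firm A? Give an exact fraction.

-37/50

Against (1/10, 9/10), each row's expected payoff is low price: 6; medium price: -1/2; high price: -4/5; premium: -21/5.
Taking the (1/5, 1/5, 1/5, 2/5)-weighted average: (1/5)·(6) + (1/5)·(-1/2) + (1/5)·(-4/5) + (2/5)·(-21/5) = -37/50.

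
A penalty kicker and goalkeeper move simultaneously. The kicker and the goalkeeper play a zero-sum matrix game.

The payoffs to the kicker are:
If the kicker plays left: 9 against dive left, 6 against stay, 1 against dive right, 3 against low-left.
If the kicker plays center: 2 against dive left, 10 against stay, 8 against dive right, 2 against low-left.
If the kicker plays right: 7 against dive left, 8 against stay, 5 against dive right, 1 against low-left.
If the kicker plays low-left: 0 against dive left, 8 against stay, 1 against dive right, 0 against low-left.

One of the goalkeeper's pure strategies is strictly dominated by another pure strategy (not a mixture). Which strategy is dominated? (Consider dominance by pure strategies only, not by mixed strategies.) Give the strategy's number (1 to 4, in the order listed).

The goalkeeper prefers columns that give the kicker less. Compare stay with dive right: 1 < 6, 8 < 10, 5 < 8, 1 < 8.
So dive right strictly dominates stay for the goalkeeper; stay is strictly dominated.

2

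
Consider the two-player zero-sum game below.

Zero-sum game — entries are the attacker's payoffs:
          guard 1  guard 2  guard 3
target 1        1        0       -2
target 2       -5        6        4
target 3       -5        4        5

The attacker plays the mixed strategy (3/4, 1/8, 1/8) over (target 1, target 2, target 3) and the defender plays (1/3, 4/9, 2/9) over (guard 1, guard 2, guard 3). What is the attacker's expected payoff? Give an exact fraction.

Against (1/3, 4/9, 2/9), each row's expected payoff is target 1: -1/9; target 2: 17/9; target 3: 11/9.
Taking the (3/4, 1/8, 1/8)-weighted average: (3/4)·(-1/9) + (1/8)·(17/9) + (1/8)·(11/9) = 11/36.

11/36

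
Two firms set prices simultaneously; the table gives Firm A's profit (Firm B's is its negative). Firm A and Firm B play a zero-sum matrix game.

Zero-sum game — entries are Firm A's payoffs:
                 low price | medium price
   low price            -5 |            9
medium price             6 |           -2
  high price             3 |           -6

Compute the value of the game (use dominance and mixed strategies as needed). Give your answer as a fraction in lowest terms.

Row high price is strictly dominated by row medium price, so Firm A never plays it.
The remaining 2×2 game on (low price, medium price) × (low price, medium price) has no saddle point. Let Firm A play low price with probability p; indifference gives −5p + 6(1−p) = 9p − 2(1−p), so p = 4/11.
Similarly Firm B's optimal q on low price is 1/2, and the value is -5·(1/2) + (9)·(1/2) = 2.

2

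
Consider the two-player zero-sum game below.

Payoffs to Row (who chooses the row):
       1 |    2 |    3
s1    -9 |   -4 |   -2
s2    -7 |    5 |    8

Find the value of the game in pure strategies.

Row minima: -9, -7 → Row's maximin is -7.
Column maxima: -7, 5, 8 → Column's minimax is -7.
They coincide at (s2, 1), so the value is -7.

-7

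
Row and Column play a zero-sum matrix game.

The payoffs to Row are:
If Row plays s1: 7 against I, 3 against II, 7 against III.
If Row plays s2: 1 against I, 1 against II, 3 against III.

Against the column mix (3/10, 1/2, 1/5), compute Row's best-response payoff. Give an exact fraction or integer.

5

s1: (7)·(3/10) + (3)·(1/2) + (7)·(1/5) = 5.
s2: (1)·(3/10) + (1)·(1/2) + (3)·(1/5) = 7/5.
The best pure response is s1 with expected payoff 5.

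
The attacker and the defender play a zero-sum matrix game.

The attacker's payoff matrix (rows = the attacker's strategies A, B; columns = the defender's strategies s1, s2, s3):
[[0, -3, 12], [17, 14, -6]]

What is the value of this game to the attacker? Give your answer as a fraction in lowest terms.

30/7

Column s1 is strictly dominated by s2 for the defender (it gives the attacker more in every row).
The remaining 2×2 game on (A, B) × (s2, s3) has no saddle point. Let the attacker play A with probability p; indifference gives −3p + 14(1−p) = 12p − 6(1−p), so p = 4/7.
Similarly the defender's optimal q on s2 is 18/35, and the value is -3·(18/35) + (12)·(17/35) = 30/7.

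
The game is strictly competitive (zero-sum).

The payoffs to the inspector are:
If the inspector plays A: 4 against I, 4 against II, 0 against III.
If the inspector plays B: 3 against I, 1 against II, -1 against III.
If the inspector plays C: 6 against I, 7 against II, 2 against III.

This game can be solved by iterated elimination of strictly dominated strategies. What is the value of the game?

2

Column II is strictly dominated by III for the inspectee (0<4, -1<1, 2<7); eliminate II.
Column I is strictly dominated by III for the inspectee (0<4, -1<3, 2<6); eliminate I.
Row A is strictly dominated by row C (2>0); eliminate A.
Row B is strictly dominated by row C (2>-1); eliminate B.
Only (C, III) remains, with payoff 2.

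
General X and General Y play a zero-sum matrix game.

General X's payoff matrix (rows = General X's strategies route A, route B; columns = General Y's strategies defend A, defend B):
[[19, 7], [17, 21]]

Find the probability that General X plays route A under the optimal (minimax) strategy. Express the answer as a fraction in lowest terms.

1/4

Row minima are 7 and 17, so General X's maximin is 17; column maxima are 19 and 21, so General Y's minimax is 19. These differ, so the equilibrium is in mixed strategies.
Let General X play route A with probability p. General Y is indifferent when 19p + 17(1−p) = 7p + 21(1−p), giving p = 1/4.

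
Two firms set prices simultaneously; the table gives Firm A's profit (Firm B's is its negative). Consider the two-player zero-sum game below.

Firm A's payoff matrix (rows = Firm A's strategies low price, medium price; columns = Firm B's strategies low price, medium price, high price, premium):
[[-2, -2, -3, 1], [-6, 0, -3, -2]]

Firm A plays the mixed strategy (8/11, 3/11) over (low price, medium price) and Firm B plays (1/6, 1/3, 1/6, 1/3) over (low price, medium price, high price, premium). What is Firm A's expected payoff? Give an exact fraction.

Against (1/6, 1/3, 1/6, 1/3), each row's expected payoff is low price: -7/6; medium price: -13/6.
Taking the (8/11, 3/11)-weighted average: (8/11)·(-7/6) + (3/11)·(-13/6) = -95/66.

-95/66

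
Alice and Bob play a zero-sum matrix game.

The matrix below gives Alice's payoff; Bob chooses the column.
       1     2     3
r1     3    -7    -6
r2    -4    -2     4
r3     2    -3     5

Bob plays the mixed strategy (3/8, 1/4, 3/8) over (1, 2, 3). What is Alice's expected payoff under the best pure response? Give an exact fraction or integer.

15/8

r1: (3)·(3/8) + (-7)·(1/4) + (-6)·(3/8) = -23/8.
r2: (-4)·(3/8) + (-2)·(1/4) + (4)·(3/8) = -1/2.
r3: (2)·(3/8) + (-3)·(1/4) + (5)·(3/8) = 15/8.
The best pure response is r3 with expected payoff 15/8.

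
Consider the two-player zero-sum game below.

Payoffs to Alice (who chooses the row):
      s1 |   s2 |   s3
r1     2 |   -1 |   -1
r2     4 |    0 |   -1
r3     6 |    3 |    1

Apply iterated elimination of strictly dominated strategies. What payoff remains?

1

Row r2 is strictly dominated by row r3 (6>4, 3>0, 1>-1); eliminate r2.
Column s1 is strictly dominated by s2 for Bob (-1<2, 3<6); eliminate s1.
Row r1 is strictly dominated by row r3 (3>-1, 1>-1); eliminate r1.
Column s2 is strictly dominated by s3 for Bob (1<3); eliminate s2.
Only (r3, s3) remains, with payoff 1.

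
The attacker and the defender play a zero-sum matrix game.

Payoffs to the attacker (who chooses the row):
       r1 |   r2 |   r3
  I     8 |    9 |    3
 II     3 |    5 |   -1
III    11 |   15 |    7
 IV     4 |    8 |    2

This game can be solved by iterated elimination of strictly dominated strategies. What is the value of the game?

Row II is strictly dominated by row I (8>3, 9>5, 3>-1); eliminate II.
Column r2 is strictly dominated by r1 for the defender (8<9, 11<15, 4<8); eliminate r2.
Column r1 is strictly dominated by r3 for the defender (3<8, 7<11, 2<4); eliminate r1.
Row I is strictly dominated by row III (7>3); eliminate I.
Row IV is strictly dominated by row III (7>2); eliminate IV.
Only (III, r3) remains, with payoff 7.

7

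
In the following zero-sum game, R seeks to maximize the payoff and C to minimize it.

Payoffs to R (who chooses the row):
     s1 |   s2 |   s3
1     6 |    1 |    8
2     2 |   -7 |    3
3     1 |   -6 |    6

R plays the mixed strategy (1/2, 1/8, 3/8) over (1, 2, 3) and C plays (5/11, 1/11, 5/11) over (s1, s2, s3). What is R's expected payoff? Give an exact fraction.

Against (5/11, 1/11, 5/11), each row's expected payoff is 1: 71/11; 2: 18/11; 3: 29/11.
Taking the (1/2, 1/8, 3/8)-weighted average: (1/2)·(71/11) + (1/8)·(18/11) + (3/8)·(29/11) = 389/88.

389/88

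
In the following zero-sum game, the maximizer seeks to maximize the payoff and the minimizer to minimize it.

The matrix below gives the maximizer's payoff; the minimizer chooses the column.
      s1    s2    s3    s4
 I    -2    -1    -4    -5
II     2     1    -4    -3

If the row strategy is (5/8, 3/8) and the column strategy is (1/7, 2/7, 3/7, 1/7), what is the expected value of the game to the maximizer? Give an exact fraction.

Against (1/7, 2/7, 3/7, 1/7), each row's expected payoff is I: -3; II: -11/7.
Taking the (5/8, 3/8)-weighted average: (5/8)·(-3) + (3/8)·(-11/7) = -69/28.

-69/28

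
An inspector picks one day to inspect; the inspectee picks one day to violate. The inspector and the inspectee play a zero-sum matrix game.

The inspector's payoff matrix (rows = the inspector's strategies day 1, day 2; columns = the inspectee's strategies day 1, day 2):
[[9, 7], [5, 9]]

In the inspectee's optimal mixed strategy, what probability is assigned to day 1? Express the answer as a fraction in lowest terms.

Row minima are 7 and 5, so the inspector's maximin is 7; column maxima are 9 and 9, so the inspectee's minimax is 9. These differ, so the equilibrium is in mixed strategies.
Let the inspectee play day 1 with probability q. The inspector is indifferent when 9q + 7(1−q) = 5q + 9(1−q), giving q = 1/3.

1/3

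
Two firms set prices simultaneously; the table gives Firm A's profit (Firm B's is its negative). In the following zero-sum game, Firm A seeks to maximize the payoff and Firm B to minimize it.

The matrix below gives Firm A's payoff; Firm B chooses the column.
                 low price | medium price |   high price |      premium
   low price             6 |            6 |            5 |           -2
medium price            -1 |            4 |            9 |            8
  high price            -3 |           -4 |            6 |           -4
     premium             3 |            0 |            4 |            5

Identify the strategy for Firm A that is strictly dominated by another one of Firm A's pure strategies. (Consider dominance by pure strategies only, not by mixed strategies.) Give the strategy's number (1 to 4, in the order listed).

Compare high price with medium price: -1 > -3, 4 > -4, 9 > 6, 8 > -4.
So medium price strictly dominates high price for Firm A; high price is strictly dominated.

3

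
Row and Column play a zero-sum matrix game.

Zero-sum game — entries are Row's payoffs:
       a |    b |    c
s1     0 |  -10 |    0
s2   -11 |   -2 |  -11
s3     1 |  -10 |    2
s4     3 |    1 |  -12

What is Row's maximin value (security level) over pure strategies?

-10

The worst-case payoff for each row is s1: -10, s2: -11, s3: -10, s4: -12.
The best of these is -10.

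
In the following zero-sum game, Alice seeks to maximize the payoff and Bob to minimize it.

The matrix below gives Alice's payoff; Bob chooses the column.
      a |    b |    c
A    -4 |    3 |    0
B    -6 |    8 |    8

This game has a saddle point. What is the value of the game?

Row minima: -4, -6 → Alice's maximin is -4.
Column maxima: -4, 8, 8 → Bob's minimax is -4.
They coincide at (A, a), so the value is -4.

-4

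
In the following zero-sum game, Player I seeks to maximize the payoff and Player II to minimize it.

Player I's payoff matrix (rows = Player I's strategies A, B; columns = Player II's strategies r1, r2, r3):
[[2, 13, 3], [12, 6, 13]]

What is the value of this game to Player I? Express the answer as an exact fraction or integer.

Column r3 is strictly dominated by r1 for Player II (it gives Player I more in every row).
The remaining 2×2 game on (A, B) × (r1, r2) has no saddle point. Let Player I play A with probability p; indifference gives 2p + 12(1−p) = 13p + 6(1−p), so p = 6/17.
Similarly Player II's optimal q on r1 is 7/17, and the value is 2·(7/17) + (13)·(10/17) = 144/17.

144/17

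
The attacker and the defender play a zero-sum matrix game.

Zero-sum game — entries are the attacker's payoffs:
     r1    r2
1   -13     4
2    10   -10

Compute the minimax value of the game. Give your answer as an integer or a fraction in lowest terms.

-90/37

Row minima are -13 and -10, so the attacker's maximin is -10; column maxima are 10 and 4, so the defender's minimax is 4. These differ, so the equilibrium is in mixed strategies.
Let the attacker play 1 with probability p. The defender is indifferent when −13p + 10(1−p) = 4p − 10(1−p), giving p = 20/37.
Let the defender play r1 with probability q. The attacker is indifferent when −13q + 4(1−q) = 10q − 10(1−q), giving q = 14/37.
The value is -13·(14/37) + (4)·(23/37) = -90/37.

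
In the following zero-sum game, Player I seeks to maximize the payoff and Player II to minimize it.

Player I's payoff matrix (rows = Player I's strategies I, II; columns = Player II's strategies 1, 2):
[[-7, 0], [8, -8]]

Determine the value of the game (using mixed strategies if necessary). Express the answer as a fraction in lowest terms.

Row minima are -7 and -8, so Player I's maximin is -7; column maxima are 8 and 0, so Player II's minimax is 0. These differ, so the equilibrium is in mixed strategies.
Let Player I play I with probability p. Player II is indifferent when −7p + 8(1−p) = −8(1−p), giving p = 16/23.
Let Player II play 1 with probability q. Player I is indifferent when −7q = 8q − 8(1−q), giving q = 8/23.
The value is -7·(8/23) + (0)·(15/23) = -56/23.

-56/23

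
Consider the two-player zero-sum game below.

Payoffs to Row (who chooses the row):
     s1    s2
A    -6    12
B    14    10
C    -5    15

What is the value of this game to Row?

Row A is strictly dominated by row C, so Row never plays it.
The remaining 2×2 game on (B, C) × (s1, s2) has no saddle point. Let Row play B with probability p; indifference gives 14p − 5(1−p) = 10p + 15(1−p), so p = 5/6.
Similarly Column's optimal q on s1 is 5/24, and the value is 14·(5/24) + (10)·(19/24) = 65/6.

65/6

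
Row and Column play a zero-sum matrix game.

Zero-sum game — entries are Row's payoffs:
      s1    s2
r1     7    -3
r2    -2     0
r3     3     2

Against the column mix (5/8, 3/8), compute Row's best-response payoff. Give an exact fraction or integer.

r1: (7)·(5/8) + (-3)·(3/8) = 13/4.
r2: (-2)·(5/8) + (0)·(3/8) = -5/4.
r3: (3)·(5/8) + (2)·(3/8) = 21/8.
The best pure response is r1 with expected payoff 13/4.

13/4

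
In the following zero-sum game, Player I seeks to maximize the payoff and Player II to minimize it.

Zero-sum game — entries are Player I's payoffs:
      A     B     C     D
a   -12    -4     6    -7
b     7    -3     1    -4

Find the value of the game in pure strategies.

-4

Row minima: -12, -4 → Player I's maximin is -4.
Column maxima: 7, -3, 6, -4 → Player II's minimax is -4.
They coincide at (b, D), so the value is -4.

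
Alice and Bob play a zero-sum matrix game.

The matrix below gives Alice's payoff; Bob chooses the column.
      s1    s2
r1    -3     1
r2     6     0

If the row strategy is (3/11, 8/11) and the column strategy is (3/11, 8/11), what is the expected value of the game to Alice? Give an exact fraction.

Against (3/11, 8/11), each row's expected payoff is r1: -1/11; r2: 18/11.
Taking the (3/11, 8/11)-weighted average: (3/11)·(-1/11) + (8/11)·(18/11) = 141/121.

141/121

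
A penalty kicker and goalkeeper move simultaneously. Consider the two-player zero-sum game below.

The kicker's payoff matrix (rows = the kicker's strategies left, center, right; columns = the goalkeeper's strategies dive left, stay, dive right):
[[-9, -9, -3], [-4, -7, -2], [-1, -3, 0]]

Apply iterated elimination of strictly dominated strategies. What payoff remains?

Row left is strictly dominated by row center (-4>-9, -7>-9, -2>-3); eliminate left.
Column dive left is strictly dominated by stay for the goalkeeper (-7<-4, -3<-1); eliminate dive left.
Row center is strictly dominated by row right (-3>-7, 0>-2); eliminate center.
Column dive right is strictly dominated by stay for the goalkeeper (-3<0); eliminate dive right.
Only (right, stay) remains, with payoff -3.

-3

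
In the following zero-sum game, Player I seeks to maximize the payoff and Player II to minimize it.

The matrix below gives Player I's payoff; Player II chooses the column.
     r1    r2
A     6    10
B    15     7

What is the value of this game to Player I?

9

Row minima are 6 and 7, so Player I's maximin is 7; column maxima are 15 and 10, so Player II's minimax is 10. These differ, so the equilibrium is in mixed strategies.
Let Player I play A with probability p. Player II is indifferent when 6p + 15(1−p) = 10p + 7(1−p), giving p = 2/3.
Let Player II play r1 with probability q. Player I is indifferent when 6q + 10(1−q) = 15q + 7(1−q), giving q = 1/4.
The value is 6·(1/4) + (10)·(3/4) = 9.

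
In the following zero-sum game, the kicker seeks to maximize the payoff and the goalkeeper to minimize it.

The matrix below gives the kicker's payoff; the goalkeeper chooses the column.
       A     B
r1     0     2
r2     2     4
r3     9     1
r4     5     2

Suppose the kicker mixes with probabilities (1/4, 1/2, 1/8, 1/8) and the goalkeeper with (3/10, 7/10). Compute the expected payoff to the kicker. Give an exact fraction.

Against (3/10, 7/10), each row's expected payoff is r1: 7/5; r2: 17/5; r3: 17/5; r4: 29/10.
Taking the (1/4, 1/2, 1/8, 1/8)-weighted average: (1/4)·(7/5) + (1/2)·(17/5) + (1/8)·(17/5) + (1/8)·(29/10) = 227/80.

227/80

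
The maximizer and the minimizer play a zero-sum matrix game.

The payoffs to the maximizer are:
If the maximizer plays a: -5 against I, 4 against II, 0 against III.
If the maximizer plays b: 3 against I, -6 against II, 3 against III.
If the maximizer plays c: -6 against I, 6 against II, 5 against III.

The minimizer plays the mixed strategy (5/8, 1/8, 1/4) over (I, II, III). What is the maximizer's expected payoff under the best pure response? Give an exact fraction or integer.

a: (-5)·(5/8) + (4)·(1/8) + (0)·(1/4) = -21/8.
b: (3)·(5/8) + (-6)·(1/8) + (3)·(1/4) = 15/8.
c: (-6)·(5/8) + (6)·(1/8) + (5)·(1/4) = -7/4.
The best pure response is b with expected payoff 15/8.

15/8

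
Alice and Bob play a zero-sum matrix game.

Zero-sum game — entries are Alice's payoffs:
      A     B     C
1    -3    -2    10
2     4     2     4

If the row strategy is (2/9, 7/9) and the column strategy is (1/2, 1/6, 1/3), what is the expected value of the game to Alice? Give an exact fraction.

86/27

Against (1/2, 1/6, 1/3), each row's expected payoff is 1: 3/2; 2: 11/3.
Taking the (2/9, 7/9)-weighted average: (2/9)·(3/2) + (7/9)·(11/3) = 86/27.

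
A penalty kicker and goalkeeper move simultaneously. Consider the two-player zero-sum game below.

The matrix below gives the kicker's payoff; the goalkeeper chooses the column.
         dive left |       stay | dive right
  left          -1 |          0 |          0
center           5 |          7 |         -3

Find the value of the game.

Column stay is strictly dominated by dive left for the goalkeeper (it gives the kicker more in every row).
The remaining 2×2 game on (left, center) × (dive left, dive right) has no saddle point. Let the kicker play left with probability p; indifference gives −p + 5(1−p) = −3(1−p), so p = 8/9.
Similarly the goalkeeper's optimal q on dive left is 1/3, and the value is -1·(1/3) + (0)·(2/3) = -1/3.

-1/3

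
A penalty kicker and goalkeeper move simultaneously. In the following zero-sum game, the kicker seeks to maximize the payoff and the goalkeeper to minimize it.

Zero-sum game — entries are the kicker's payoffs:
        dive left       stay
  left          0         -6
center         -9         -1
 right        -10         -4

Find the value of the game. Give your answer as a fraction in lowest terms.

Row right is strictly dominated by row center, so the kicker never plays it.
The remaining 2×2 game on (left, center) × (dive left, stay) has no saddle point. Let the kicker play left with probability p; indifference gives −9(1−p) = −6p − (1−p), so p = 4/7.
Similarly the goalkeeper's optimal q on dive left is 5/14, and the value is 0·(5/14) + (-6)·(9/14) = -27/7.

-27/7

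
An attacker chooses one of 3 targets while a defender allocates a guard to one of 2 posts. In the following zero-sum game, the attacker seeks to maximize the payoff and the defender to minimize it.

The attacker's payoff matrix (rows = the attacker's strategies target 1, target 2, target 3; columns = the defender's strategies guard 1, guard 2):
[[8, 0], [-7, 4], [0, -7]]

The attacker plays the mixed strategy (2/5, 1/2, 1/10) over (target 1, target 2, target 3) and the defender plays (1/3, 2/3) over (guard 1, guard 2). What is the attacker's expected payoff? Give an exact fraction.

Against (1/3, 2/3), each row's expected payoff is target 1: 8/3; target 2: 1/3; target 3: -14/3.
Taking the (2/5, 1/2, 1/10)-weighted average: (2/5)·(8/3) + (1/2)·(1/3) + (1/10)·(-14/3) = 23/30.

23/30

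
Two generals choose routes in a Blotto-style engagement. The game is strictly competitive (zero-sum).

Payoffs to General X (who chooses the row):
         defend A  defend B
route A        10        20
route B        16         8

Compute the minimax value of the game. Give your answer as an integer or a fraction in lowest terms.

Row minima are 10 and 8, so General X's maximin is 10; column maxima are 16 and 20, so General Y's minimax is 16. These differ, so the equilibrium is in mixed strategies.
Let General X play route A with probability p. General Y is indifferent when 10p + 16(1−p) = 20p + 8(1−p), giving p = 4/9.
Let General Y play defend A with probability q. General X is indifferent when 10q + 20(1−q) = 16q + 8(1−q), giving q = 2/3.
The value is 10·(2/3) + (20)·(1/3) = 40/3.

40/3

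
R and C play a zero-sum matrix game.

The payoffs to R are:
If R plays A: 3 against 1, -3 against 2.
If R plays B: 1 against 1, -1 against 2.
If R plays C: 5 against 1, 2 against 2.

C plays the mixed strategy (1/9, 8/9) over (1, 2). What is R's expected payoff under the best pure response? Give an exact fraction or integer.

7/3

A: (3)·(1/9) + (-3)·(8/9) = -7/3.
B: (1)·(1/9) + (-1)·(8/9) = -7/9.
C: (5)·(1/9) + (2)·(8/9) = 7/3.
The best pure response is C with expected payoff 7/3.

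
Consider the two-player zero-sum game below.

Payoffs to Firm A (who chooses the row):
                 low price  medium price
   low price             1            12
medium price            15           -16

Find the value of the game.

14/3

Row minima are 1 and -16, so Firm A's maximin is 1; column maxima are 15 and 12, so Firm B's minimax is 12. These differ, so the equilibrium is in mixed strategies.
Let Firm A play low price with probability p. Firm B is indifferent when p + 15(1−p) = 12p − 16(1−p), giving p = 31/42.
Let Firm B play low price with probability q. Firm A is indifferent when q + 12(1−q) = 15q − 16(1−q), giving q = 2/3.
The value is 1·(2/3) + (12)·(1/3) = 14/3.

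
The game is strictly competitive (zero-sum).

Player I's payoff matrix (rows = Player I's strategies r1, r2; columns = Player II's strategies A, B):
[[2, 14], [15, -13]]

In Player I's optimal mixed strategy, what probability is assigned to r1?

Row minima are 2 and -13, so Player I's maximin is 2; column maxima are 15 and 14, so Player II's minimax is 14. These differ, so the equilibrium is in mixed strategies.
Let Player I play r1 with probability p. Player II is indifferent when 2p + 15(1−p) = 14p − 13(1−p), giving p = 7/10.

7/10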